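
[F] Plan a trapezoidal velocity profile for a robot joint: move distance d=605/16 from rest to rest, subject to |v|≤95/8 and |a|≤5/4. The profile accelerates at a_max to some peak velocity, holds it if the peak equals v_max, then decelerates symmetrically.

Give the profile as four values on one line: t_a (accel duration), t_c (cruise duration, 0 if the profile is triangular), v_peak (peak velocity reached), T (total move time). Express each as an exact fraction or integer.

v_max²/a_max = (95/8)²/(5/4) = 1805/16
605/16 < 1805/16 → triangular
v_peak = √(605/16·5/4) = √(3025/64) = 55/8
t_a = (55/8)/(5/4) = 11/2; t_c = 0
T = 2·11/2 = 11

t_a=11/2 t_c=0 v_peak=55/8 T=11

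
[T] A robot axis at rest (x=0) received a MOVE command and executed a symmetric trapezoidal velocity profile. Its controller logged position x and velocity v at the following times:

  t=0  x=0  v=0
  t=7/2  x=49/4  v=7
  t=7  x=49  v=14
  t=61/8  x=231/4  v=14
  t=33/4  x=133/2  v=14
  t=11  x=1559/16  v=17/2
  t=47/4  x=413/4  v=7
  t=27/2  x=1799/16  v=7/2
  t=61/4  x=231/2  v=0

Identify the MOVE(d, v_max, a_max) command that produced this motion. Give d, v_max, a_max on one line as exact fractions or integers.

final state: t=61/4, x=231/2, v=0 → d = 231/2
a_max = (7−0)/(7/2−0) = 2
max v = 14 over t∈[7,33/4] → v_max = 14
check: 14·(7+5/4) = 231/2 ✓

d=231/2 v_max=14 a_max=2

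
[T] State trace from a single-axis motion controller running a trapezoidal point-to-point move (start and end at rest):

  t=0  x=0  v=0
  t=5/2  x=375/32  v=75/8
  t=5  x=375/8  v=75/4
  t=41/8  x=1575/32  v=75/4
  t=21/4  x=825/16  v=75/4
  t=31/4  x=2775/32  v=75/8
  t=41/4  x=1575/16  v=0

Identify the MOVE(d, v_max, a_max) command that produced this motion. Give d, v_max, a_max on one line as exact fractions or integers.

d=1575/16 v_max=75/4 a_max=15/4

final state: t=41/4, x=1575/16, v=0 → d = 1575/16
a_max = (75/8−0)/(5/2−0) = 15/4
max v = 75/4 over t∈[5,21/4] → v_max = 75/4
check: 75/4·(5+1/4) = 1575/16 ✓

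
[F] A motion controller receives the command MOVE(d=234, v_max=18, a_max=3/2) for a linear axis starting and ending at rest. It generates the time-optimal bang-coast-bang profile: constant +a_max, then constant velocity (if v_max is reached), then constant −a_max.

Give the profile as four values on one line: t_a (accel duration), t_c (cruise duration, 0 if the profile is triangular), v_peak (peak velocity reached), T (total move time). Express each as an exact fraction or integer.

t_a=12 t_c=1 v_peak=18 T=25

(v_max)²/a_max = 18²/(3/2) = 216
234 ≥ 216 ⇒ cruise phase
t_a = 18/(3/2) = 12; v_peak = 18
d_cruise = 234 − 216 = 18; t_c = 18/18 = 1
T = 2·12 + 1 = 25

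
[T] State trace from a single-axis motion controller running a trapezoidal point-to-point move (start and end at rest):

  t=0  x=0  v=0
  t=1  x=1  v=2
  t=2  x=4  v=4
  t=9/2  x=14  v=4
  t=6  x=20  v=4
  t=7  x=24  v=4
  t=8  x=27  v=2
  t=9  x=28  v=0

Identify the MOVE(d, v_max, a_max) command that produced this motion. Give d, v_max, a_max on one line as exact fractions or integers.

final state: t=9, x=28, v=0 → d = 28
a_max = (2−0)/(1−0) = 2
max v = 4 over t∈[2,7] → v_max = 4
check: 4·(2+5) = 28 ✓

d=28 v_max=4 a_max=2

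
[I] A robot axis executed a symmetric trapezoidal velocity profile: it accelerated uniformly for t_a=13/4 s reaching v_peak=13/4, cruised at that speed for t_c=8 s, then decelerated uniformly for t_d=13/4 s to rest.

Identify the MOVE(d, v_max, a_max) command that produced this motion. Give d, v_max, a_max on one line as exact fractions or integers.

a_max = (13/4)/(13/4) = 1
d_a = ½·13/4·13/4 = 169/32; d_c = 13/4·8 = 26
d = 2·169/32 + 26 = 585/16
t_c = 8 > 0 → v_max = v_peak = 13/4

d=585/16 v_max=13/4 a_max=1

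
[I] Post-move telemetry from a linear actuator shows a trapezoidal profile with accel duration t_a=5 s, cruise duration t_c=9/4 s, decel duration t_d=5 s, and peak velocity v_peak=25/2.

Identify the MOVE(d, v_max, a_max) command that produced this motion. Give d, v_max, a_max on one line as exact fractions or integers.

a_max = (25/2)/5 = 5/2
d_a = ½·25/2·5 = 125/4; d_c = 25/2·9/4 = 225/8
d = 2·125/4 + 225/8 = 725/8
t_c = 9/4 > 0 so v_max = 25/2

d=725/8 v_max=25/2 a_max=5/2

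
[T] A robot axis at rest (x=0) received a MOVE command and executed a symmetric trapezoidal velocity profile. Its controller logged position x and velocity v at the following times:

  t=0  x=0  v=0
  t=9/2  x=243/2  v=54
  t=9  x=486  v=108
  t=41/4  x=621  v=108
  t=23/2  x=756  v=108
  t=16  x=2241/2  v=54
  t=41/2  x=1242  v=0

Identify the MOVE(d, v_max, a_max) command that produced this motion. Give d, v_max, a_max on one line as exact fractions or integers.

final state: t=41/2, x=1242, v=0 → d = 1242
a_max = (54−0)/(9/2−0) = 12
max v = 108 over t∈[9,23/2] → v_max = 108
check: 108·(9+5/2) = 1242 ✓

d=1242 v_max=108 a_max=12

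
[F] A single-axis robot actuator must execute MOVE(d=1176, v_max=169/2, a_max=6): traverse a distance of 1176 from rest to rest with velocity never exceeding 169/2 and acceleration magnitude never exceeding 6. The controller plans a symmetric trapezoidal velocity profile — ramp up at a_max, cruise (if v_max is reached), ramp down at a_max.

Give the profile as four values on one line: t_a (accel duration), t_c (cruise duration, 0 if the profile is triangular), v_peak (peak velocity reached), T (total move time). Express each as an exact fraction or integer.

(v_max)²/a_max = (169/2)²/6 = 28561/24
1176 < 28561/24 so t_c = 0
v_peak = √(1176·6) = √7056 = 84
t_a = 84/6 = 14; t_c = 0
T = 2·14 = 28

t_a=14 t_c=0 v_peak=84 T=28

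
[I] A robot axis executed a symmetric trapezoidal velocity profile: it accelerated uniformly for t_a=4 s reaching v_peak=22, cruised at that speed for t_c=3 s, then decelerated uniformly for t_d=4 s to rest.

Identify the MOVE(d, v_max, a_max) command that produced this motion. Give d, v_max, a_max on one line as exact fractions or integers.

a_max = 22/4 = 11/2
d_a = ½·22·4 = 44; d_c = 22·3 = 66
d = 2·44 + 66 = 154
t_c = 3 > 0 so v_max = 22

d=154 v_max=22 a_max=11/2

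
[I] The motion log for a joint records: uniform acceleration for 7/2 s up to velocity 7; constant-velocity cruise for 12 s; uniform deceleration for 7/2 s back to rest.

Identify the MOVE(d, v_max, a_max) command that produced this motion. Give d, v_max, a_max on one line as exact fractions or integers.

d=217/2 v_max=7 a_max=2

a_max = 7/(7/2) = 2
d_a = ½·7·7/2 = 49/4; d_c = 7·12 = 84
d = 2·49/4 + 84 = 217/2
t_c = 12 > 0 ⇒ limit active, v_max = 7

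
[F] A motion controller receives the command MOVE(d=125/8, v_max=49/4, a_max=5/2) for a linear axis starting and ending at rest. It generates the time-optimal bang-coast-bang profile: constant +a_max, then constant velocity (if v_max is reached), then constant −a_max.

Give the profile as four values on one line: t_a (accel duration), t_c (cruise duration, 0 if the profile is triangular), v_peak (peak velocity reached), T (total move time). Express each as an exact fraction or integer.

t_a=5/2 t_c=0 v_peak=25/4 T=5

vₘ²/aₘ = (49/4)²/(5/2) = 2401/40
125/8 < 2401/40 → triangular
v_peak = √(125/8·5/2) = √(625/16) = 25/4
t_a = (25/4)/(5/2) = 5/2; t_c = 0
T = 2·5/2 = 5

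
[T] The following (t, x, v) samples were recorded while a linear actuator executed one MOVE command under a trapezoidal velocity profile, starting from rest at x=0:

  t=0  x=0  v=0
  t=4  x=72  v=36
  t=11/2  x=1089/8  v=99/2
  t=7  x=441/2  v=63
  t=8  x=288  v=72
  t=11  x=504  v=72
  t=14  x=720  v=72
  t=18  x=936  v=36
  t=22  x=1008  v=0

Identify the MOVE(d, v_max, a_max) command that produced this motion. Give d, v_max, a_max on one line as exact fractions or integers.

d=1008 v_max=72 a_max=9

final state: t=22, x=1008, v=0 → d = 1008
a_max = (36−0)/(4−0) = 9
max v = 72 over t∈[8,14] → v_max = 72
check: 72·(8+6) = 1008 ✓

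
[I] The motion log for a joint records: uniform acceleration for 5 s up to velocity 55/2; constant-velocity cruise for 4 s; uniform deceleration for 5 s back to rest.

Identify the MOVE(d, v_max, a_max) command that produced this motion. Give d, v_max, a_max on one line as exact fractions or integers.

a_max = (55/2)/5 = 11/2
d_a = ½·55/2·5 = 275/4; d_c = 55/2·4 = 110
d = 2·275/4 + 110 = 495/2
t_c = 4 > 0 so v_max = 55/2

d=495/2 v_max=55/2 a_max=11/2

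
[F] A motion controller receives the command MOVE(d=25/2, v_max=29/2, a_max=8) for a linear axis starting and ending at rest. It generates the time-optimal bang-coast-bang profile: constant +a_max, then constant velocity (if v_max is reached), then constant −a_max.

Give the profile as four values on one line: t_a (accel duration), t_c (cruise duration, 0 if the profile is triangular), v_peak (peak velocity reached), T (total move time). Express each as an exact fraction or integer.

t_a=5/4 t_c=0 v_peak=10 T=5/2

(v_max)²/a_max = (29/2)²/8 = 841/32
25/2 < 841/32 ⇒ no cruise
v_peak = √(25/2·8) = √100 = 10
t_a = 10/8 = 5/4; t_c = 0
T = 2·5/4 = 5/2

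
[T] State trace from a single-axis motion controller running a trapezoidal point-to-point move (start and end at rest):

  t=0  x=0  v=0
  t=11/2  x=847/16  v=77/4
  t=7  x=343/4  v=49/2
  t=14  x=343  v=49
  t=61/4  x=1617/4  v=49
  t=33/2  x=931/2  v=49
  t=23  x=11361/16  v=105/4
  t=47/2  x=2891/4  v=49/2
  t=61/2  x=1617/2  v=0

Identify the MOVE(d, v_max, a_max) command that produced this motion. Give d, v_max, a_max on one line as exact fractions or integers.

final state: t=61/2, x=1617/2, v=0 → d = 1617/2
a_max = (77/4−0)/(11/2−0) = 7/2
max v = 49 over t∈[14,33/2] → v_max = 49
check: 49·(14+5/2) = 1617/2 ✓

d=1617/2 v_max=49 a_max=7/2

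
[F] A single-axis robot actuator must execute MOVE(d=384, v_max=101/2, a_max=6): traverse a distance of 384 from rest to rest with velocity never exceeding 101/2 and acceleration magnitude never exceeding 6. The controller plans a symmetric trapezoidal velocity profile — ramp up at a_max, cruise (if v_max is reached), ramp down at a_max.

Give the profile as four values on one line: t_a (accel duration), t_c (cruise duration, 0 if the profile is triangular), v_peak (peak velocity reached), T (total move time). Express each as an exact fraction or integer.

vₘ²/aₘ = (101/2)²/6 = 10201/24
384 < 10201/24 so t_c = 0
v_peak = √(384·6) = √2304 = 48
t_a = 48/6 = 8; t_c = 0
T = 2·8 = 16

t_a=8 t_c=0 v_peak=48 T=16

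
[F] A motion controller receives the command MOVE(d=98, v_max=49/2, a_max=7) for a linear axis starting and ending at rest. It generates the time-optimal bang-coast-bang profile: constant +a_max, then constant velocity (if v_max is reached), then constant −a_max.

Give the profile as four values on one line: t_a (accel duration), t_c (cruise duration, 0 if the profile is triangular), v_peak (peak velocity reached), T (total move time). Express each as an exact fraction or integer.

v_max²/a_max = (49/2)²/7 = 343/4
98 ≥ 343/4 so v_max reached
t_a = (49/2)/7 = 7/2; v_peak = 49/2
d_cruise = 98 − 343/4 = 49/4; t_c = (49/4)/(49/2) = 1/2
T = 2·7/2 + 1/2 = 15/2

t_a=7/2 t_c=1/2 v_peak=49/2 T=15/2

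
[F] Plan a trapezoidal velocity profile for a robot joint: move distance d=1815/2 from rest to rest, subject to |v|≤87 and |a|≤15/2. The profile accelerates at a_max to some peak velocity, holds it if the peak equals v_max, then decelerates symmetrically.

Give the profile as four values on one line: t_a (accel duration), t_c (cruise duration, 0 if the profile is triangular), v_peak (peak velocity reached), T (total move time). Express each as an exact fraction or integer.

t_a=11 t_c=0 v_peak=165/2 T=22

v_max²/a_max = 87²/(15/2) = 5046/5
1815/2 < 5046/5 ⇒ no cruise
v_peak = √(1815/2·15/2) = √(27225/4) = 165/2
t_a = (165/2)/(15/2) = 11; t_c = 0
T = 2·11 = 22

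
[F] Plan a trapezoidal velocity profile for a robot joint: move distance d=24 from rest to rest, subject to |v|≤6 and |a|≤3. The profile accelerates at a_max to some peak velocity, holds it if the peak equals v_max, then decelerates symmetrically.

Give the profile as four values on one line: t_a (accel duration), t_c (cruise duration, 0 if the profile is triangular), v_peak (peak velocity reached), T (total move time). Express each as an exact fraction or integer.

t_a=2 t_c=2 v_peak=6 T=6

(v_max)²/a_max = 6²/3 = 12
24 ≥ 12 so v_max reached
t_a = 6/3 = 2; v_peak = 6
d_cruise = 24 − 12 = 12; t_c = 12/6 = 2
T = 2·2 + 2 = 6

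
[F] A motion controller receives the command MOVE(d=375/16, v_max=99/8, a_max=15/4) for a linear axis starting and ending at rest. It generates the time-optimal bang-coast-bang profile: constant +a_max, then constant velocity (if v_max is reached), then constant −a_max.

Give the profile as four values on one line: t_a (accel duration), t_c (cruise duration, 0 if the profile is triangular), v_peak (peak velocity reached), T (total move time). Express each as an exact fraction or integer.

(v_max)²/a_max = (99/8)²/(15/4) = 3267/80
375/16 < 3267/80 → triangular
v_peak = √(375/16·15/4) = √(5625/64) = 75/8
t_a = (75/8)/(15/4) = 5/2; t_c = 0
T = 2·5/2 = 5

t_a=5/2 t_c=0 v_peak=75/8 T=5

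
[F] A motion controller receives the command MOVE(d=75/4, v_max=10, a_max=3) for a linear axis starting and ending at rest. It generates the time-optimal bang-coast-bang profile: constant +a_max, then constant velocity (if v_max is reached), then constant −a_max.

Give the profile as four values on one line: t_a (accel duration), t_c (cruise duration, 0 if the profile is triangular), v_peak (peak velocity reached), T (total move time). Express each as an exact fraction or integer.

t_a=5/2 t_c=0 v_peak=15/2 T=5

v_max²/a_max = 10²/3 = 100/3
75/4 < 100/3 → triangular
v_peak = √(75/4·3) = √(225/4) = 15/2
t_a = (15/2)/3 = 5/2; t_c = 0
T = 2·5/2 = 5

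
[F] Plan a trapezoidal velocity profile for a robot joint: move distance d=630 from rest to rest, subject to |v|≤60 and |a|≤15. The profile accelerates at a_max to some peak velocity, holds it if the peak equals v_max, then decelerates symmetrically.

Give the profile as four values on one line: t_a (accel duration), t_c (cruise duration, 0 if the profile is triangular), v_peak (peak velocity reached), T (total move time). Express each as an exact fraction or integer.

v_max²/a_max = 60²/15 = 240
630 ≥ 240 so v_max reached
t_a = 60/15 = 4; v_peak = 60
d_cruise = 630 − 240 = 390; t_c = 390/60 = 13/2
T = 2·4 + 13/2 = 29/2

t_a=4 t_c=13/2 v_peak=60 T=29/2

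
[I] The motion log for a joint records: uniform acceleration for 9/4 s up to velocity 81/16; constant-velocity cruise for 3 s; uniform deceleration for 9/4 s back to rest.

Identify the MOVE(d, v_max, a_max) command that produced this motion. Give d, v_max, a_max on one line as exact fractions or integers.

d=1701/64 v_max=81/16 a_max=9/4

a_max = (81/16)/(9/4) = 9/4
d_a = ½·81/16·9/4 = 729/128; d_c = 81/16·3 = 243/16
d = 2·729/128 + 243/16 = 1701/64
t_c = 3 > 0 → v_max = v_peak = 81/16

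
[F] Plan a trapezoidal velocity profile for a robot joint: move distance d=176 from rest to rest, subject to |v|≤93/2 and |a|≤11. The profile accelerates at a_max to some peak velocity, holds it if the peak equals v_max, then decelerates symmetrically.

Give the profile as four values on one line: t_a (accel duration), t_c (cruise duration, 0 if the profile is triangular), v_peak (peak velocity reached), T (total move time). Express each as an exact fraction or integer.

v_max²/a_max = (93/2)²/11 = 8649/44
176 < 8649/44 → triangular
v_peak = √(176·11) = √1936 = 44
t_a = 44/11 = 4; t_c = 0
T = 2·4 = 8

t_a=4 t_c=0 v_peak=44 T=8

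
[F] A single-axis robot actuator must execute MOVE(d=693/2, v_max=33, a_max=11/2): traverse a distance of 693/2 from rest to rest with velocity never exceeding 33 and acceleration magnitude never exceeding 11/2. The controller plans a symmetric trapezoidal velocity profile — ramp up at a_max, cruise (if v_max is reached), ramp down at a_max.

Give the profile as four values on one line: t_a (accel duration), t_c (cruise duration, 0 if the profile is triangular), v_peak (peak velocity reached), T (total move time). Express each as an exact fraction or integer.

t_a=6 t_c=9/2 v_peak=33 T=33/2

vₘ²/aₘ = 33²/(11/2) = 198
693/2 ≥ 198 ⇒ cruise phase
t_a = 33/(11/2) = 6; v_peak = 33
d_cruise = 693/2 − 198 = 297/2; t_c = (297/2)/33 = 9/2
T = 2·6 + 9/2 = 33/2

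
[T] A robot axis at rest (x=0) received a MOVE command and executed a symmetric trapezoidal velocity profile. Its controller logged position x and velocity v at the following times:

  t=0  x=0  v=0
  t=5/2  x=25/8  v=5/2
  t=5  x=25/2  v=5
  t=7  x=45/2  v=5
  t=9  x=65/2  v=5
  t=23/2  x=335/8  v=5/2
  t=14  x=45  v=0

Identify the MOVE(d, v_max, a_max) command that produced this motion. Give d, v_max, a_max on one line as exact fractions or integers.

d=45 v_max=5 a_max=1

final state: t=14, x=45, v=0 → d = 45
a_max = (5/2−0)/(5/2−0) = 1
max v = 5 over t∈[5,9] → v_max = 5
check: 5·(5+4) = 45 ✓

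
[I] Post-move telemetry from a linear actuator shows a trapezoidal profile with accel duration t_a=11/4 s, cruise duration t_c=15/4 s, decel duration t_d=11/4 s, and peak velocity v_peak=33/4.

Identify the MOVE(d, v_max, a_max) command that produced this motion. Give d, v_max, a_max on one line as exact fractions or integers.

d=429/8 v_max=33/4 a_max=3

a_max = (33/4)/(11/4) = 3
d_a = ½·33/4·11/4 = 363/32; d_c = 33/4·15/4 = 495/16
d = 2·363/32 + 495/16 = 429/8
t_c = 15/4 > 0 → v_max = v_peak = 33/4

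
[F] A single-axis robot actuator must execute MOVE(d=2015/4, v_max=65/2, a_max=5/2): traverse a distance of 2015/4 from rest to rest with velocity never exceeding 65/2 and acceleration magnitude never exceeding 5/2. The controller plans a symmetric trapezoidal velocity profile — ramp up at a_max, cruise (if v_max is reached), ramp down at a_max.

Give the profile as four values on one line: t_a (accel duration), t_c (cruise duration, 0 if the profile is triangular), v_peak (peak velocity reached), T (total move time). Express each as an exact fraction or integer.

t_a=13 t_c=5/2 v_peak=65/2 T=57/2

vₘ²/aₘ = (65/2)²/(5/2) = 845/2
2015/4 ≥ 845/2 → trapezoidal
t_a = (65/2)/(5/2) = 13; v_peak = 65/2
d_cruise = 2015/4 − 845/2 = 325/4; t_c = (325/4)/(65/2) = 5/2
T = 2·13 + 5/2 = 57/2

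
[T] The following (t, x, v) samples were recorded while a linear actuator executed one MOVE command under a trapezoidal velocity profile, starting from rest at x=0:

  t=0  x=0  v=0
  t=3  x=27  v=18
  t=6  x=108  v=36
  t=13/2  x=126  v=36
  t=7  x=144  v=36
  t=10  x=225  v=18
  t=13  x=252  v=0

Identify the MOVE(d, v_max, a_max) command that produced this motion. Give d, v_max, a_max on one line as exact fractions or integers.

d=252 v_max=36 a_max=6

final state: t=13, x=252, v=0 → d = 252
a_max = (18−0)/(3−0) = 6
max v = 36 over t∈[6,7] → v_max = 36
check: 36·(6+1) = 252 ✓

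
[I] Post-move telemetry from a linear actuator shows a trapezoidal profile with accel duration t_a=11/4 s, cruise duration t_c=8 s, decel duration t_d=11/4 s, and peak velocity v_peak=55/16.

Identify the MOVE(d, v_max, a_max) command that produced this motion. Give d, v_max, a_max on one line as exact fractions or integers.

a_max = (55/16)/(11/4) = 5/4
d_a = ½·55/16·11/4 = 605/128; d_c = 55/16·8 = 55/2
d = 2·605/128 + 55/2 = 2365/64
t_c = 8 > 0 ⇒ limit active, v_max = 55/16

d=2365/64 v_max=55/16 a_max=5/4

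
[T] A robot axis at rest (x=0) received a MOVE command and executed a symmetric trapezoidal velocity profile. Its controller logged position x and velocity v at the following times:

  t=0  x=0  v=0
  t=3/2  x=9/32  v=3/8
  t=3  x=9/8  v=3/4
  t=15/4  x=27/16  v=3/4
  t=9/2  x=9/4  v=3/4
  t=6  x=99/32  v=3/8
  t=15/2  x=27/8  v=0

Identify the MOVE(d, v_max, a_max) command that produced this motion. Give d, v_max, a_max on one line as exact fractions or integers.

final state: t=15/2, x=27/8, v=0 → d = 27/8
a_max = (3/8−0)/(3/2−0) = 1/4
max v = 3/4 over t∈[3,9/2] → v_max = 3/4
check: 3/4·(3+3/2) = 27/8 ✓

d=27/8 v_max=3/4 a_max=1/4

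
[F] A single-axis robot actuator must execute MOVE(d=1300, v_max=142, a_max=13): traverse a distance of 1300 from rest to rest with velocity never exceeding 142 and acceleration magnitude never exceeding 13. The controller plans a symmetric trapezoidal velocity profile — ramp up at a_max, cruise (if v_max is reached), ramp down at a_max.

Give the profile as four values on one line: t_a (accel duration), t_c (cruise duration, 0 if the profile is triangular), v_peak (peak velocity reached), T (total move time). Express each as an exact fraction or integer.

(v_max)²/a_max = 142²/13 = 20164/13
1300 < 20164/13 → triangular
v_peak = √(1300·13) = √16900 = 130
t_a = 130/13 = 10; t_c = 0
T = 2·10 = 20

t_a=10 t_c=0 v_peak=130 T=20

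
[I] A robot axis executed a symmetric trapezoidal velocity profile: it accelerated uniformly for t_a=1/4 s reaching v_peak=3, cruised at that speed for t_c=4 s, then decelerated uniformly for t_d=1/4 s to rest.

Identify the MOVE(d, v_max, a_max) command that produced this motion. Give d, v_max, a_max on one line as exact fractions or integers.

d=51/4 v_max=3 a_max=12

a_max = 3/(1/4) = 12
d_a = ½·3·1/4 = 3/8; d_c = 3·4 = 12
d = 2·3/8 + 12 = 51/4
t_c = 4 > 0 ⇒ limit active, v_max = 3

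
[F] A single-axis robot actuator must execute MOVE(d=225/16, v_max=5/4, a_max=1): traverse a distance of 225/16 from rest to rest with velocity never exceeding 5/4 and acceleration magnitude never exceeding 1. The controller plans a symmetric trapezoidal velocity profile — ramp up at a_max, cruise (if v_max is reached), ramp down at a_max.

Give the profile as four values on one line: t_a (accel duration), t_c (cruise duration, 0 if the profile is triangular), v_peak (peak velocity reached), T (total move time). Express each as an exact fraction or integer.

(v_max)²/a_max = (5/4)²/1 = 25/16
225/16 ≥ 25/16 ⇒ cruise phase
t_a = (5/4)/1 = 5/4; v_peak = 5/4
d_cruise = 225/16 − 25/16 = 25/2; t_c = (25/2)/(5/4) = 10
T = 2·5/4 + 10 = 25/2

t_a=5/4 t_c=10 v_peak=5/4 T=25/2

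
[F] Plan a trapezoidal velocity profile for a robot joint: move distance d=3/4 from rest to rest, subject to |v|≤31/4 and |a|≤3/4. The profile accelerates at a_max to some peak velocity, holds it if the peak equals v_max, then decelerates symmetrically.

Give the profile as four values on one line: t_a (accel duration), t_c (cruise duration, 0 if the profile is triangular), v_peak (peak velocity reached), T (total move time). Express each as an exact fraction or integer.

vₘ²/aₘ = (31/4)²/(3/4) = 961/12
3/4 < 961/12 so t_c = 0
v_peak = √(3/4·3/4) = √(9/16) = 3/4
t_a = (3/4)/(3/4) = 1; t_c = 0
T = 2·1 = 2

t_a=1 t_c=0 v_peak=3/4 T=2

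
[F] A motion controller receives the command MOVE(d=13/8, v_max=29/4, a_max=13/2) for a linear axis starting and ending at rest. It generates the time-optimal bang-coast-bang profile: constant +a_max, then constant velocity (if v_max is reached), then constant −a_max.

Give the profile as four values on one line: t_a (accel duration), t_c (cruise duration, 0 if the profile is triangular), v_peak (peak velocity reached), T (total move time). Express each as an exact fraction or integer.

t_a=1/2 t_c=0 v_peak=13/4 T=1

(v_max)²/a_max = (29/4)²/(13/2) = 841/104
13/8 < 841/104 so t_c = 0
v_peak = √(13/8·13/2) = √(169/16) = 13/4
t_a = (13/4)/(13/2) = 1/2; t_c = 0
T = 2·1/2 = 1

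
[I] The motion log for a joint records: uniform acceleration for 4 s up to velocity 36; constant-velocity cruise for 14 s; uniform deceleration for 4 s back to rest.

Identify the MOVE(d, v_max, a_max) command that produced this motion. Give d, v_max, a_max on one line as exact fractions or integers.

d=648 v_max=36 a_max=9

a_max = 36/4 = 9
d_a = ½·36·4 = 72; d_c = 36·14 = 504
d = 2·72 + 504 = 648
t_c = 14 > 0 so v_max = 36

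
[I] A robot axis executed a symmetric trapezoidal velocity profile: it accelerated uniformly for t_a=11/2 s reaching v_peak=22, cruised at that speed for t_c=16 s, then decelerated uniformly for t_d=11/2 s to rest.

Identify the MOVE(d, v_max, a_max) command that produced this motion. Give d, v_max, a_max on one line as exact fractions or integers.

a_max = 22/(11/2) = 4
d_a = ½·22·11/2 = 121/2; d_c = 22·16 = 352
d = 2·121/2 + 352 = 473
t_c = 16 > 0 so v_max = 22

d=473 v_max=22 a_max=4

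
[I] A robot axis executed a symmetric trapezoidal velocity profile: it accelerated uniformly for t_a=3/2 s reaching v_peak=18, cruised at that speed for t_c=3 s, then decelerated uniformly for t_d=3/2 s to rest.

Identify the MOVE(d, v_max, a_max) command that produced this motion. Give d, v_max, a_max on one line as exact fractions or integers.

a_max = 18/(3/2) = 12
d_a = ½·18·3/2 = 27/2; d_c = 18·3 = 54
d = 2·27/2 + 54 = 81
t_c = 3 > 0 ⇒ limit active, v_max = 18

d=81 v_max=18 a_max=12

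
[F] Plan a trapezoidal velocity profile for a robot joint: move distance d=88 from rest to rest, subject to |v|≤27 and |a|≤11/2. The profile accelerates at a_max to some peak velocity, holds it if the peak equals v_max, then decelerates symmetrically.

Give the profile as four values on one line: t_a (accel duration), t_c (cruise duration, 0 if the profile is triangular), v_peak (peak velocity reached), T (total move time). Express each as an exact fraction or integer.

v_max²/a_max = 27²/(11/2) = 1458/11
88 < 1458/11 so t_c = 0
v_peak = √(88·11/2) = √484 = 22
t_a = 22/(11/2) = 4; t_c = 0
T = 2·4 = 8

t_a=4 t_c=0 v_peak=22 T=8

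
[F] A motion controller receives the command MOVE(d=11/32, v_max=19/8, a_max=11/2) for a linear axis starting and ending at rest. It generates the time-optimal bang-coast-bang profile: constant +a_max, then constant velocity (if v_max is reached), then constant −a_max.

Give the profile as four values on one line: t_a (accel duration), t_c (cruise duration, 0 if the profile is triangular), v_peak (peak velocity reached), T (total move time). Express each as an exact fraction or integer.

v_max²/a_max = (19/8)²/(11/2) = 361/352
11/32 < 361/352 ⇒ no cruise
v_peak = √(11/32·11/2) = √(121/64) = 11/8
t_a = (11/8)/(11/2) = 1/4; t_c = 0
T = 2·1/4 = 1/2

t_a=1/4 t_c=0 v_peak=11/8 T=1/2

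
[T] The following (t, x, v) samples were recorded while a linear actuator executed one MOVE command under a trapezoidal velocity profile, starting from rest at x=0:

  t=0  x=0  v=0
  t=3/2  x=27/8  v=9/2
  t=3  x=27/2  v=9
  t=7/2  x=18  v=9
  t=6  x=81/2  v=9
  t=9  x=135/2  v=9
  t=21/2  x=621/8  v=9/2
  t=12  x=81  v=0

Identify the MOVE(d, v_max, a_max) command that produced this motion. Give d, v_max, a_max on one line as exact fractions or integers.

final state: t=12, x=81, v=0 → d = 81
a_max = (9/2−0)/(3/2−0) = 3
max v = 9 over t∈[3,9] → v_max = 9
check: 9·(3+6) = 81 ✓

d=81 v_max=9 a_max=3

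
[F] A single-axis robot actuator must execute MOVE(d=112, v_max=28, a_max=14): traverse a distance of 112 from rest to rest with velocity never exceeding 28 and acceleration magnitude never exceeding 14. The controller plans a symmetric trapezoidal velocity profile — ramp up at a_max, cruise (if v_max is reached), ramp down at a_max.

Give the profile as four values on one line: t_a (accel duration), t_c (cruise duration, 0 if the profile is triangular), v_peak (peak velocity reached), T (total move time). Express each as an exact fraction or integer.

t_a=2 t_c=2 v_peak=28 T=6

vₘ²/aₘ = 28²/14 = 56
112 ≥ 56 so v_max reached
t_a = 28/14 = 2; v_peak = 28
d_cruise = 112 − 56 = 56; t_c = 56/28 = 2
T = 2·2 + 2 = 6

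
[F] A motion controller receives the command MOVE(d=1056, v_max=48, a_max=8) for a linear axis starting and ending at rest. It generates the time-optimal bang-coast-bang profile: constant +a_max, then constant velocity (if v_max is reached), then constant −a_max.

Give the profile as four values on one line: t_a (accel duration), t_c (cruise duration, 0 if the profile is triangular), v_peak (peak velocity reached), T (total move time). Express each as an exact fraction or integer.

t_a=6 t_c=16 v_peak=48 T=28

v_max²/a_max = 48²/8 = 288
1056 ≥ 288 → trapezoidal
t_a = 48/8 = 6; v_peak = 48
d_cruise = 1056 − 288 = 768; t_c = 768/48 = 16
T = 2·6 + 16 = 28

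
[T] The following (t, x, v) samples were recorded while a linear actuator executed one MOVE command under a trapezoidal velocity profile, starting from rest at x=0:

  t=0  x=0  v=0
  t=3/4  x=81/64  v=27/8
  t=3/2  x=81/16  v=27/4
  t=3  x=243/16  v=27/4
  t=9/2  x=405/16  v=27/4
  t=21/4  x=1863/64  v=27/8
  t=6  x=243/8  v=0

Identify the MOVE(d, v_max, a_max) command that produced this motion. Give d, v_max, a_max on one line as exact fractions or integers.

final state: t=6, x=243/8, v=0 → d = 243/8
a_max = (27/8−0)/(3/4−0) = 9/2
max v = 27/4 over t∈[3/2,9/2] → v_max = 27/4
check: 27/4·(3/2+3) = 243/8 ✓

d=243/8 v_max=27/4 a_max=9/2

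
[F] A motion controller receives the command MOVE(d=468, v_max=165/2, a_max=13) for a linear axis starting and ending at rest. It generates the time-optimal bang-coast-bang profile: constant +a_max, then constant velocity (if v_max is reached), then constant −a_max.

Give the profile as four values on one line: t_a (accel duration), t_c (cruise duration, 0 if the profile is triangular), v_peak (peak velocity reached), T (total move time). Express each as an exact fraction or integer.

vₘ²/aₘ = (165/2)²/13 = 27225/52
468 < 27225/52 ⇒ no cruise
v_peak = √(468·13) = √6084 = 78
t_a = 78/13 = 6; t_c = 0
T = 2·6 = 12

t_a=6 t_c=0 v_peak=78 T=12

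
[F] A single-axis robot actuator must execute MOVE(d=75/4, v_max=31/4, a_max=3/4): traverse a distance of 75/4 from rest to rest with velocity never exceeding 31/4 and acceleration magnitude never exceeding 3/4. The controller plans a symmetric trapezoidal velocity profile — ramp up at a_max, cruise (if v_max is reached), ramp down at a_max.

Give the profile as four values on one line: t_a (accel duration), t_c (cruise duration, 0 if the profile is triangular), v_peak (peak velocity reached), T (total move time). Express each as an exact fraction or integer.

t_a=5 t_c=0 v_peak=15/4 T=10

vₘ²/aₘ = (31/4)²/(3/4) = 961/12
75/4 < 961/12 so t_c = 0
v_peak = √(75/4·3/4) = √(225/16) = 15/4
t_a = (15/4)/(3/4) = 5; t_c = 0
T = 2·5 = 10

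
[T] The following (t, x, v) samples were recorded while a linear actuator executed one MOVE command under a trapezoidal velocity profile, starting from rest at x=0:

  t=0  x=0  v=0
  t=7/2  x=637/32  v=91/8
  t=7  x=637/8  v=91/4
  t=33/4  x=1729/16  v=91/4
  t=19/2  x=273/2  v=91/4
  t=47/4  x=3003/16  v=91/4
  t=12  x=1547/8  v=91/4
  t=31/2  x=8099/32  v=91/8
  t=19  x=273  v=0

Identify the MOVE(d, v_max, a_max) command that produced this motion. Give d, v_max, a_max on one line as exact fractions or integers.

d=273 v_max=91/4 a_max=13/4

final state: t=19, x=273, v=0 → d = 273
a_max = (91/8−0)/(7/2−0) = 13/4
max v = 91/4 over t∈[7,12] → v_max = 91/4
check: 91/4·(7+5) = 273 ✓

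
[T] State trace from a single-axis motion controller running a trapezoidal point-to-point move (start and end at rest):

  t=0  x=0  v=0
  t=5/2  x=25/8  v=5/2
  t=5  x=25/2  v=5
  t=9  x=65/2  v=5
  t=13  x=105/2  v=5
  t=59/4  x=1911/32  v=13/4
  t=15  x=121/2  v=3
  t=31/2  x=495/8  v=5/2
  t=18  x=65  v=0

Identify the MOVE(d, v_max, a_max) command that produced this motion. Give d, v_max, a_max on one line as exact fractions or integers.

final state: t=18, x=65, v=0 → d = 65
a_max = (5/2−0)/(5/2−0) = 1
max v = 5 over t∈[5,13] → v_max = 5
check: 5·(5+8) = 65 ✓

d=65 v_max=5 a_max=1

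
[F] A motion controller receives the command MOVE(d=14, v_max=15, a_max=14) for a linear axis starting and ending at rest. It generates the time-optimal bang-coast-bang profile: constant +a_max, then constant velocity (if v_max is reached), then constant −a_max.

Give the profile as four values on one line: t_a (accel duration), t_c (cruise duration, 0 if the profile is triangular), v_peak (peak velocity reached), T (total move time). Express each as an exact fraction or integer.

vₘ²/aₘ = 15²/14 = 225/14
14 < 225/14 → triangular
v_peak = √(14·14) = √196 = 14
t_a = 14/14 = 1; t_c = 0
T = 2·1 = 2

t_a=1 t_c=0 v_peak=14 T=2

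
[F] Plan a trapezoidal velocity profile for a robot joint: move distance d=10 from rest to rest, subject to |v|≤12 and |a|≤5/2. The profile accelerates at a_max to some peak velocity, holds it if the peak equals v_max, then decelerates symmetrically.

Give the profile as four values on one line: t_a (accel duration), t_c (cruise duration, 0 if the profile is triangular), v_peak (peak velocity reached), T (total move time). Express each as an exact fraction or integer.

vₘ²/aₘ = 12²/(5/2) = 288/5
10 < 288/5 ⇒ no cruise
v_peak = √(10·5/2) = √25 = 5
t_a = 5/(5/2) = 2; t_c = 0
T = 2·2 = 4

t_a=2 t_c=0 v_peak=5 T=4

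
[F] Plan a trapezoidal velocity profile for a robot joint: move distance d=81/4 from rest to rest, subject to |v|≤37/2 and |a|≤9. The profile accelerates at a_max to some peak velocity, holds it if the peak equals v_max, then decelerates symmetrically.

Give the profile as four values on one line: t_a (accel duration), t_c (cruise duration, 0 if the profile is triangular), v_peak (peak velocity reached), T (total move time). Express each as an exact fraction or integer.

t_a=3/2 t_c=0 v_peak=27/2 T=3

vₘ²/aₘ = (37/2)²/9 = 1369/36
81/4 < 1369/36 ⇒ no cruise
v_peak = √(81/4·9) = √(729/4) = 27/2
t_a = (27/2)/9 = 3/2; t_c = 0
T = 2·3/2 = 3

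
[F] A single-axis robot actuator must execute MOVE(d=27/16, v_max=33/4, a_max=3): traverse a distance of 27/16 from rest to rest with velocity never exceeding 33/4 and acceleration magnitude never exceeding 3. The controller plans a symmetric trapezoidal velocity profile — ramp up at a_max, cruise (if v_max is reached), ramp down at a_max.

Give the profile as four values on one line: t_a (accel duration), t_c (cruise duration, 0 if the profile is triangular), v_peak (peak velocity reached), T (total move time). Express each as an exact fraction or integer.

v_max²/a_max = (33/4)²/3 = 363/16
27/16 < 363/16 ⇒ no cruise
v_peak = √(27/16·3) = √(81/16) = 9/4
t_a = (9/4)/3 = 3/4; t_c = 0
T = 2·3/4 = 3/2

t_a=3/4 t_c=0 v_peak=9/4 T=3/2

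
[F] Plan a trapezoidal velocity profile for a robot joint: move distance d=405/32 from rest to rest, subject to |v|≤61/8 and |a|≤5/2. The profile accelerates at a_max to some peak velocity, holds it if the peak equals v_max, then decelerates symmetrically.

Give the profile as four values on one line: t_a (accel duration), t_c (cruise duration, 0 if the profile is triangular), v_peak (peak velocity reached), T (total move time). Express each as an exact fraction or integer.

t_a=9/4 t_c=0 v_peak=45/8 T=9/2

v_max²/a_max = (61/8)²/(5/2) = 3721/160
405/32 < 3721/160 → triangular
v_peak = √(405/32·5/2) = √(2025/64) = 45/8
t_a = (45/8)/(5/2) = 9/4; t_c = 0
T = 2·9/4 = 9/2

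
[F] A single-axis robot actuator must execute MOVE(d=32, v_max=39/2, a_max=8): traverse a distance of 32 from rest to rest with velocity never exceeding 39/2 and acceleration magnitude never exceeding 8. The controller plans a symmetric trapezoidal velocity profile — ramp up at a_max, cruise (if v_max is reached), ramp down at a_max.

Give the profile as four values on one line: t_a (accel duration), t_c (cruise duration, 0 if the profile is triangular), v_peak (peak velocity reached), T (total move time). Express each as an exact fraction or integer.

t_a=2 t_c=0 v_peak=16 T=4

v_max²/a_max = (39/2)²/8 = 1521/32
32 < 1521/32 ⇒ no cruise
v_peak = √(32·8) = √256 = 16
t_a = 16/8 = 2; t_c = 0
T = 2·2 = 4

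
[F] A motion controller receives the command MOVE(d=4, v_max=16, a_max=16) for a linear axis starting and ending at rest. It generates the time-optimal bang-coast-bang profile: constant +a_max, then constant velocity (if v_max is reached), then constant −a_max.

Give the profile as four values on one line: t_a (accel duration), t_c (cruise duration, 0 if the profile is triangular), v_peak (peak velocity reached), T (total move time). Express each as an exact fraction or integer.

t_a=1/2 t_c=0 v_peak=8 T=1

(v_max)²/a_max = 16²/16 = 16
4 < 16 so t_c = 0
v_peak = √(4·16) = √64 = 8
t_a = 8/16 = 1/2; t_c = 0
T = 2·1/2 = 1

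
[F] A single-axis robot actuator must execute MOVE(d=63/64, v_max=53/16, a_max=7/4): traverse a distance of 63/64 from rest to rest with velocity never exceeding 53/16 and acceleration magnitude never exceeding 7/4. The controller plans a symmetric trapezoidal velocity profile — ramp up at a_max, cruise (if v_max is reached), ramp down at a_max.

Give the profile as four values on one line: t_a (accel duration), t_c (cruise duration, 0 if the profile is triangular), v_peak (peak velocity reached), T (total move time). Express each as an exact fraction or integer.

t_a=3/4 t_c=0 v_peak=21/16 T=3/2

vₘ²/aₘ = (53/16)²/(7/4) = 2809/448
63/64 < 2809/448 → triangular
v_peak = √(63/64·7/4) = √(441/256) = 21/16
t_a = (21/16)/(7/4) = 3/4; t_c = 0
T = 2·3/4 = 3/2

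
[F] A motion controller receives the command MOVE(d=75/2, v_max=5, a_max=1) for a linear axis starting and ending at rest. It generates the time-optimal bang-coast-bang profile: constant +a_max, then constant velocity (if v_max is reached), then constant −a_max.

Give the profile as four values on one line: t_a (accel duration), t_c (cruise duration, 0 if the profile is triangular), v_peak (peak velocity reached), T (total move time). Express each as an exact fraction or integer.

t_a=5 t_c=5/2 v_peak=5 T=25/2

(v_max)²/a_max = 5²/1 = 25
75/2 ≥ 25 so v_max reached
t_a = 5/1 = 5; v_peak = 5
d_cruise = 75/2 − 25 = 25/2; t_c = (25/2)/5 = 5/2
T = 2·5 + 5/2 = 25/2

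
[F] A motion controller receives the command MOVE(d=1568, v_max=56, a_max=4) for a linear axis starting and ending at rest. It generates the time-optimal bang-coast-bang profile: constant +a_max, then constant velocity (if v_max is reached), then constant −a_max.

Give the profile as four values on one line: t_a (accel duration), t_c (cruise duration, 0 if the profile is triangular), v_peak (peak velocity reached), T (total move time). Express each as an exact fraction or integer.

t_a=14 t_c=14 v_peak=56 T=42

v_max²/a_max = 56²/4 = 784
1568 ≥ 784 → trapezoidal
t_a = 56/4 = 14; v_peak = 56
d_cruise = 1568 − 784 = 784; t_c = 784/56 = 14
T = 2·14 + 14 = 42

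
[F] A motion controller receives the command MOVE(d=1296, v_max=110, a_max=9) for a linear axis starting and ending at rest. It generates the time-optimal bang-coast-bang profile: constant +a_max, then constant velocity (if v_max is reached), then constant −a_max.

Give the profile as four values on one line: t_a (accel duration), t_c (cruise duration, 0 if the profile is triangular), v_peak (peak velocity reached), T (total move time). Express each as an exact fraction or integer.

t_a=12 t_c=0 v_peak=108 T=24

(v_max)²/a_max = 110²/9 = 12100/9
1296 < 12100/9 ⇒ no cruise
v_peak = √(1296·9) = √11664 = 108
t_a = 108/9 = 12; t_c = 0
T = 2·12 = 24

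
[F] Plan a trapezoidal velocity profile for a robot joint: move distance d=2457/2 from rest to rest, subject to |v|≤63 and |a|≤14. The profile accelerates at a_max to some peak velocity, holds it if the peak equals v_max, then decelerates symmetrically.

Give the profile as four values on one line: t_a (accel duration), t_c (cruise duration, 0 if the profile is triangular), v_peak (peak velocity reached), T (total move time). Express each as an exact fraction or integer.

t_a=9/2 t_c=15 v_peak=63 T=24

vₘ²/aₘ = 63²/14 = 567/2
2457/2 ≥ 567/2 → trapezoidal
t_a = 63/14 = 9/2; v_peak = 63
d_cruise = 2457/2 − 567/2 = 945; t_c = 945/63 = 15
T = 2·9/2 + 15 = 24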